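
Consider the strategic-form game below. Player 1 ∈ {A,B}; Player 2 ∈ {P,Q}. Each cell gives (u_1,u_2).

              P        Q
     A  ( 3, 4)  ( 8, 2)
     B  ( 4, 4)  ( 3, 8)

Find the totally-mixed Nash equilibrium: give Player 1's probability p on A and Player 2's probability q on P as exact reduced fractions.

P1 indiff ⇒ q·3+(1-q)·8 = q·4+(1-q)·3 ⇒ q(-1) = (1-q)(-5) ⇒ q = 5/6
P2 indiff ⇒ p·4+(1-p)·4 = p·2+(1-p)·8 ⇒ p(2) = (1-p)(4) ⇒ p = 2/3

(p,q) = (2/3, 5/6)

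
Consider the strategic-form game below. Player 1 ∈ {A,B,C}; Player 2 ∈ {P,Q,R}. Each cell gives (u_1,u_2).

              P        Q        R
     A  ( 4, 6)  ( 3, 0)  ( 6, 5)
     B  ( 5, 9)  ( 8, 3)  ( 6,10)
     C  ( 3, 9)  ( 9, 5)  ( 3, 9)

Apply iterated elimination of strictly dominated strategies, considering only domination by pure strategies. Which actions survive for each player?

IESDS → P1:{A,B} P2:{P,R}

P2 drop Q (P beats it: A:6>0 B:9>3 C:9>5)
P1 drop C (A beats it: P:4>3 R:6>3)
P1→{A,B} P2→{P,R}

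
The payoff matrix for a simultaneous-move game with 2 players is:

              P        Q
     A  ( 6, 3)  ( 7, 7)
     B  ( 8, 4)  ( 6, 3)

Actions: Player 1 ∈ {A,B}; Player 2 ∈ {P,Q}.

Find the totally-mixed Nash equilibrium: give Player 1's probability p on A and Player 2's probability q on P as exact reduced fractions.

P1 indiff ⇒ q·6+(1-q)·7 = q·8+(1-q)·6 ⇒ q(-2) = (1-q)(-1) ⇒ q = 1/3
P2 indiff ⇒ p·3+(1-p)·4 = p·7+(1-p)·3 ⇒ p(-4) = (1-p)(-1) ⇒ p = 1/5

p=1/5, q=1/3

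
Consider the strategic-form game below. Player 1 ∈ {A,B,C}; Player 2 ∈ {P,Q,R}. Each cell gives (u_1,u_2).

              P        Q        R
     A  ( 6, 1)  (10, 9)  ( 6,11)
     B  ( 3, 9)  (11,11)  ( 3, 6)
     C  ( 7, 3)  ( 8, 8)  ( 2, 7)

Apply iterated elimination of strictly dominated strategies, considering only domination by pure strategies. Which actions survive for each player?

Remaining: P1:{A,B} P2:{Q,R}

P2 drop P (Q beats it: A:9>1 B:11>9 C:8>3)
P1 drop C (A beats it: Q:10>8 R:6>2)
P1→{A,B} P2→{Q,R}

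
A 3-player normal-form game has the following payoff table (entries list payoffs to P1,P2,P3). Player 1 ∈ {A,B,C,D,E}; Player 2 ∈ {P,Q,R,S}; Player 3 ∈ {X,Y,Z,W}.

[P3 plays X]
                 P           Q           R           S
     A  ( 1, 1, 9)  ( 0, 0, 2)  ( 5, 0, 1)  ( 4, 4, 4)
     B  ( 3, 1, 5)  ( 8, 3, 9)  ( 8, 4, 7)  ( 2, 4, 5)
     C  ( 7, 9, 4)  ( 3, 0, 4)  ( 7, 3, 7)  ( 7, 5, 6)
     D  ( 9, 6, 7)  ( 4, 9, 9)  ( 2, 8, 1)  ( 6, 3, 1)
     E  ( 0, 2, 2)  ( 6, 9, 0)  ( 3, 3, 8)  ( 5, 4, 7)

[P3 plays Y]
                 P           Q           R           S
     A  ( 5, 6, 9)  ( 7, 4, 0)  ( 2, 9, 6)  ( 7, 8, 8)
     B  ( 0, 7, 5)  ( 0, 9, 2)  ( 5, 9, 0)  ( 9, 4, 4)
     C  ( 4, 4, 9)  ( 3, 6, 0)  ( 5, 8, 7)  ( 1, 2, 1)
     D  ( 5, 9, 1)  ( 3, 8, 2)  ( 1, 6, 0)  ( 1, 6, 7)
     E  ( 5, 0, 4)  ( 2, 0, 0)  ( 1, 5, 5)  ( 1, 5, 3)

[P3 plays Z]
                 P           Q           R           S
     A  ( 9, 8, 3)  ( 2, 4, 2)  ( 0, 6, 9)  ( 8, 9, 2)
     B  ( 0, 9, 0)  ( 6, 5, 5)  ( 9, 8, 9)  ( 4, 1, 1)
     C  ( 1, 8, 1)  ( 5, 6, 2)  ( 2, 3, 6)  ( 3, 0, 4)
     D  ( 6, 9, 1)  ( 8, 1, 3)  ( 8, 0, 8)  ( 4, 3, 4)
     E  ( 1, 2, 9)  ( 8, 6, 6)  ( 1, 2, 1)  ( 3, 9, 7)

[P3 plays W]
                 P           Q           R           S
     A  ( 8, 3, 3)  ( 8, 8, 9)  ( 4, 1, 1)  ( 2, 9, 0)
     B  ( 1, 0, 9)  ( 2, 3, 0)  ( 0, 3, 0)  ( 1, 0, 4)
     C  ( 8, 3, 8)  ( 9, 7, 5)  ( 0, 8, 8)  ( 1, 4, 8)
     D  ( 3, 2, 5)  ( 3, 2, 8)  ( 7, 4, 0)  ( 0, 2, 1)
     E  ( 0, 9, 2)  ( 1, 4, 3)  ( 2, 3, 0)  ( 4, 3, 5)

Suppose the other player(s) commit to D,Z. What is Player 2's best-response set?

u_2(P vs D,Z) = 9
u_2(Q vs D,Z) = 1
u_2(R vs D,Z) = 0
u_2(S vs D,Z) = 3
max payoff 9 at {P}

argmax u_2 = {P}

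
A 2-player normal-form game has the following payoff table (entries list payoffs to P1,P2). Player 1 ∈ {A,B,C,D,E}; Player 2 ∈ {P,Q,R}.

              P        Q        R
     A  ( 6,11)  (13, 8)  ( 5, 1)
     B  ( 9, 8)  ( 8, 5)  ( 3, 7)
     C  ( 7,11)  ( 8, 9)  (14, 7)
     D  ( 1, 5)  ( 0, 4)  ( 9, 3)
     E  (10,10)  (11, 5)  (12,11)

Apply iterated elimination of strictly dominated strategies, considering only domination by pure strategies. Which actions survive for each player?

IESDS → P1:{C,E} P2:{P,R}

P1 drop B (E beats it: P:10>9 Q:11>8 R:12>3)
P1 drop D (C beats it: P:7>1 Q:8>0 R:14>9)
P2 drop Q (P beats it: A:11>8 C:11>9 E:10>5)
P1 drop A (C beats it: P:7>6 R:14>5)
P1→{C,E} P2→{P,R}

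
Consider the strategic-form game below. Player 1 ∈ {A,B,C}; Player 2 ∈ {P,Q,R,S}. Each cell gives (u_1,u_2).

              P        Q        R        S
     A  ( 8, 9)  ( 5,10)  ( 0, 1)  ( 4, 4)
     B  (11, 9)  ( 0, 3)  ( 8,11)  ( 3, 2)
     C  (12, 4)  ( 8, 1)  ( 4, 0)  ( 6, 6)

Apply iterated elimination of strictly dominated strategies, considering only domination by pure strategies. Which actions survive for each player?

IESDS → P1:{B,C} P2:{P,R,S}

P1 drop A (C beats it: P:12>8 Q:8>5 R:4>0 S:6>4)
P2 drop Q (P beats it: B:9>3 C:4>1)
P1→{B,C} P2→{P,R,S}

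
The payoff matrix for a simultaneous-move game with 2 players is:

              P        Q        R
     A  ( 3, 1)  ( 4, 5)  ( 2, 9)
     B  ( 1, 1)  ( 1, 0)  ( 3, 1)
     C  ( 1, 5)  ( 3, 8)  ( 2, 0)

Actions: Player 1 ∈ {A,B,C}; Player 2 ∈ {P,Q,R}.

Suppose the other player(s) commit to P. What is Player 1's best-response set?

argmax u_1 = {A}

u_1(A vs P) = 3
u_1(B vs P) = 1
u_1(C vs P) = 1
max payoff 3 at {A}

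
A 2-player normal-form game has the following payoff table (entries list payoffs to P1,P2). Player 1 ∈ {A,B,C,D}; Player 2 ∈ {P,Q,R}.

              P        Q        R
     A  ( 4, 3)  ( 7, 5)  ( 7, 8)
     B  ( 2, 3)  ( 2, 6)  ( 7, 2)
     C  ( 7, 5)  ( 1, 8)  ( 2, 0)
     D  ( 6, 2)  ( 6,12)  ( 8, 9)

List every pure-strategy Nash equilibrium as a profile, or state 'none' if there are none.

(A,P): not NE [P1→C gives 7>4; P2→R gives 8>3]
(A,Q): not NE [P2→R gives 8>5]
(A,R): not NE [P1→D gives 8>7]
(B,P): not NE [P1→C gives 7>2; P2→Q gives 6>3]
(B,Q): not NE [P1→A gives 7>2]
(B,R): not NE [P1→D gives 8>7; P2→Q gives 6>2]
(C,P): not NE [P2→Q gives 8>5]
(C,Q): not NE [P1→A gives 7>1]
(C,R): not NE [P1→D gives 8>2; P2→Q gives 8>0]
(D,P): not NE [P1→C gives 7>6; P2→Q gives 12>2]
(D,Q): not NE [P1→A gives 7>6]
(D,R): not NE [P2→Q gives 12>9]

No pure NE.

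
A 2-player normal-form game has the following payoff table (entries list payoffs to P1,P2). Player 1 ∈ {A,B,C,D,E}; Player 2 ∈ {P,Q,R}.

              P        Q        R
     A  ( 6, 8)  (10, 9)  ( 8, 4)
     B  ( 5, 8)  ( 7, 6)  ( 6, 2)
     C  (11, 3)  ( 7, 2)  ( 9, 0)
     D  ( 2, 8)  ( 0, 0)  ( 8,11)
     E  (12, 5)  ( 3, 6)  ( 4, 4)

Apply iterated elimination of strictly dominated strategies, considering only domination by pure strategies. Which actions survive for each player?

IESDS → P1:{A,C,E} P2:{P,Q}

P1 drop B (A beats it: P:6>5 Q:10>7 R:8>6)
P1 drop D (C beats it: P:11>2 Q:7>0 R:9>8)
P2 drop R (P beats it: A:8>4 C:3>0 E:5>4)
P1→{A,C,E} P2→{P,Q}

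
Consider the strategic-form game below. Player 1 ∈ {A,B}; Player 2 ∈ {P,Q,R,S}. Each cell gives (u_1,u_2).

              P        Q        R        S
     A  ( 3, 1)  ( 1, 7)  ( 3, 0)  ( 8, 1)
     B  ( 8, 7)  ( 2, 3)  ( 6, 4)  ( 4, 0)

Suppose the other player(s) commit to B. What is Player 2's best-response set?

u_2(P vs B) = 7
u_2(Q vs B) = 3
u_2(R vs B) = 4
u_2(S vs B) = 0
max payoff 7 at {P}

P2 best: {P}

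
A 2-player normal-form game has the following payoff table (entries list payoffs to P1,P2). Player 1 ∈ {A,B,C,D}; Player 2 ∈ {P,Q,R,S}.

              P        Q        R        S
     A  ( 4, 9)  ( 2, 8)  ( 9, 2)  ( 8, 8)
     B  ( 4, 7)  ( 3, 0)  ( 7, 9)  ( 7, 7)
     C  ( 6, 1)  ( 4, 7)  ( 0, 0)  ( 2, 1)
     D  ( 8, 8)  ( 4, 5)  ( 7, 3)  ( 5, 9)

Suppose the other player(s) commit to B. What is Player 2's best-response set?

u_2(P vs B) = 7
u_2(Q vs B) = 0
u_2(R vs B) = 9
u_2(S vs B) = 7
max payoff 9 at {R}

argmax u_2 = {R}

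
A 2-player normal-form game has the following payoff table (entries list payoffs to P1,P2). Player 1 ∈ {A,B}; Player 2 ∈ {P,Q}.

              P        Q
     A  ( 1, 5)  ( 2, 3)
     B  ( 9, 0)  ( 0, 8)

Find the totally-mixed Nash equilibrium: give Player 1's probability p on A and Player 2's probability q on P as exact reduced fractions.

P1 indiff ⇒ q·1+(1-q)·2 = q·9+(1-q)·0 ⇒ q(-8) = (1-q)(-2) ⇒ q = 1/5
P2 indiff ⇒ p·5+(1-p)·0 = p·3+(1-p)·8 ⇒ p(2) = (1-p)(8) ⇒ p = 4/5

P1 mixes 4/5 on A; P2 mixes 1/5 on P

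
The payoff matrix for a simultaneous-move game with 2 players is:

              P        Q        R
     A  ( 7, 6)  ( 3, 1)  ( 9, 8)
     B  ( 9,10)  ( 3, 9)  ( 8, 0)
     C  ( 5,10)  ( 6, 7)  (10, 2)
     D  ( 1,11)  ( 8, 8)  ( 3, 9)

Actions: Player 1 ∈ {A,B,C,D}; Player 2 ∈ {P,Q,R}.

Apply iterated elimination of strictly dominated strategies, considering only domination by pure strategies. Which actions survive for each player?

P2 drop Q (P beats it: A:6>1 B:10>9 C:10>7 D:11>8)
P1 drop D (A beats it: P:7>1 R:9>3)
P1→{A,B,C} P2→{P,R}

IESDS → P1:{A,B,C} P2:{P,R}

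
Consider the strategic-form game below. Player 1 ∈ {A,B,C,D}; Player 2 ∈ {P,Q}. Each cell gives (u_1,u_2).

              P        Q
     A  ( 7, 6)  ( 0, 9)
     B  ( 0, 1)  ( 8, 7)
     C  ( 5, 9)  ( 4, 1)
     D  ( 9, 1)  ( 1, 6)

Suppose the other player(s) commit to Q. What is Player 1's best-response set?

P1 best: {B}

u_1(A vs Q) = 0
u_1(B vs Q) = 8
u_1(C vs Q) = 4
u_1(D vs Q) = 1
max payoff 8 at {B}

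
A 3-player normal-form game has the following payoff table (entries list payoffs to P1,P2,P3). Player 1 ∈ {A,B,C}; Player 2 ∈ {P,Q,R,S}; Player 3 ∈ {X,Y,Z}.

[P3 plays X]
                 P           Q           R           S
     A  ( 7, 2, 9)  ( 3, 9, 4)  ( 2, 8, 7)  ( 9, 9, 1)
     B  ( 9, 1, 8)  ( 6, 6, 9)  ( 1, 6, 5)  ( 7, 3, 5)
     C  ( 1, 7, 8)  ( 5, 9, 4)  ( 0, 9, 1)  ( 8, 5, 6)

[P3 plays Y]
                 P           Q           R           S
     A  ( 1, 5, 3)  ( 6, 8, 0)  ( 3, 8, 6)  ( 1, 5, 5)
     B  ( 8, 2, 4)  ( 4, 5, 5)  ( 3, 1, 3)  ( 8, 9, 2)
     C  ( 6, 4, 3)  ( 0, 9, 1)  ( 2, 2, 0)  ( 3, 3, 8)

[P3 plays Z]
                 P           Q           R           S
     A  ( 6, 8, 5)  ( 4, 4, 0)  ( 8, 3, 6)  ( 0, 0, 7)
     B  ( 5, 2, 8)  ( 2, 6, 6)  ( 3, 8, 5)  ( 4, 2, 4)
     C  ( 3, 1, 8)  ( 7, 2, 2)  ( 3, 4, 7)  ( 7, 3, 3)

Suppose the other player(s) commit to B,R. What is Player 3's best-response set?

u_3(X vs B,R) = 5
u_3(Y vs B,R) = 3
u_3(Z vs B,R) = 5
max payoff 5 at {X,Z}

argmax u_3 = {X,Z}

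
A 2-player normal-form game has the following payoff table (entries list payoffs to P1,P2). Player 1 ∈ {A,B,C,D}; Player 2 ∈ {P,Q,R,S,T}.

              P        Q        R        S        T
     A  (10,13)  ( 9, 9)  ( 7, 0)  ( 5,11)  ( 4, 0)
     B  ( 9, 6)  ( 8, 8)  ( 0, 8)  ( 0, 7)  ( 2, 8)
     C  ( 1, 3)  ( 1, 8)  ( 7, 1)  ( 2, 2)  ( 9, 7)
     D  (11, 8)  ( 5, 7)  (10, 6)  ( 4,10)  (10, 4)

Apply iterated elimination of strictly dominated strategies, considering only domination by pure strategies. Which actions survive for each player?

Survivors P1:{A,D} P2:{P,S}

P1 drop B (A beats it: P:10>9 Q:9>8 R:7>0 S:5>0 T:4>2)
P1 drop C (D beats it: P:11>1 Q:5>1 R:10>7 S:4>2 T:10>9)
P2 drop Q (P beats it: A:13>9 D:8>7)
P2 drop R (P beats it: A:13>0 D:8>6)
P2 drop T (P beats it: A:13>0 D:8>4)
P1→{A,D} P2→{P,S}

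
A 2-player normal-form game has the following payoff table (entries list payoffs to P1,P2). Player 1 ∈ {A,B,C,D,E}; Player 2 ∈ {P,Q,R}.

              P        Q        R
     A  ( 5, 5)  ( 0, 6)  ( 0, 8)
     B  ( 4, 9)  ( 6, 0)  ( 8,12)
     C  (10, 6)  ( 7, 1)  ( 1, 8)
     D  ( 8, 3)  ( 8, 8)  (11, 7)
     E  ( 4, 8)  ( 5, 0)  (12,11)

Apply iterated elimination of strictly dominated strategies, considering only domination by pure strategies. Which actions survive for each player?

Survivors P1:{D,E} P2:{Q,R}

P1 drop A (C beats it: P:10>5 Q:7>0 R:1>0)
P1 drop B (D beats it: P:8>4 Q:8>6 R:11>8)
P2 drop P (R beats it: C:8>6 D:7>3 E:11>8)
P1 drop C (D beats it: Q:8>7 R:11>1)
P1→{D,E} P2→{Q,R}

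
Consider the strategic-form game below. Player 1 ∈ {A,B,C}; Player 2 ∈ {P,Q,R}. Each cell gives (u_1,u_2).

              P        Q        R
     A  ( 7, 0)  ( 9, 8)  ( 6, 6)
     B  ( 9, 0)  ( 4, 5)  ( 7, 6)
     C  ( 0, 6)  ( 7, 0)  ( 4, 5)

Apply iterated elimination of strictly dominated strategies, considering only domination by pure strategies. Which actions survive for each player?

IESDS → P1:{A,B} P2:{Q,R}

P1 drop C (A beats it: P:7>0 Q:9>7 R:6>4)
P2 drop P (Q beats it: A:8>0 B:5>0)
P1→{A,B} P2→{Q,R}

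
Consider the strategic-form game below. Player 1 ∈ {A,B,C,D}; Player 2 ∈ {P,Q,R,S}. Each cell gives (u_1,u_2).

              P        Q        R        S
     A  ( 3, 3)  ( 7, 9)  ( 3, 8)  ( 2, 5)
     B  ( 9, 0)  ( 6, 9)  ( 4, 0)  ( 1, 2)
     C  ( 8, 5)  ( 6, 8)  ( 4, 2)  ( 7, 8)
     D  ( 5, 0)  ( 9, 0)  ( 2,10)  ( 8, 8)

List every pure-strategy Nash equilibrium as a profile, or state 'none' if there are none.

PSNE: ∅

(A,P): not NE [P1→B gives 9>3; P2→Q gives 9>3]
(A,Q): not NE [P1→D gives 9>7]
(A,R): not NE [P1→C gives 4>3; P2→Q gives 9>8]
(A,S): not NE [P1→D gives 8>2; P2→Q gives 9>5]
(B,P): not NE [P2→Q gives 9>0]
(B,Q): not NE [P1→D gives 9>6]
(B,R): not NE [P2→Q gives 9>0]
(B,S): not NE [P1→D gives 8>1; P2→Q gives 9>2]
(C,P): not NE [P1→B gives 9>8; P2→S gives 8>5]
(C,Q): not NE [P1→D gives 9>6]
(C,R): not NE [P2→S gives 8>2]
(C,S): not NE [P1→D gives 8>7]
(D,P): not NE [P1→B gives 9>5; P2→R gives 10>0]
(D,Q): not NE [P2→R gives 10>0]
(D,R): not NE [P1→C gives 4>2]
(D,S): not NE [P2→R gives 10>8]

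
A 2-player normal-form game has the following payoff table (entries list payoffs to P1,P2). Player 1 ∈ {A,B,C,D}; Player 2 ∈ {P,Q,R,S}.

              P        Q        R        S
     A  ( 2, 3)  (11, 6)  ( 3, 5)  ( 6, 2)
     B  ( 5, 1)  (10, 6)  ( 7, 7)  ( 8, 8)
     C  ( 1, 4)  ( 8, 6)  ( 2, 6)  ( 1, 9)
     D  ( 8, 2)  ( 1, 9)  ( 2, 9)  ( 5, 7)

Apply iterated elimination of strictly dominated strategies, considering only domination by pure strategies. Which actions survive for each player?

P1 drop C (A beats it: P:2>1 Q:11>8 R:3>2 S:6>1)
P2 drop P (Q beats it: A:6>3 B:6>1 D:9>2)
P1 drop D (A beats it: Q:11>1 R:3>2 S:6>5)
P1→{A,B} P2→{Q,R,S}

Survivors P1:{A,B} P2:{Q,R,S}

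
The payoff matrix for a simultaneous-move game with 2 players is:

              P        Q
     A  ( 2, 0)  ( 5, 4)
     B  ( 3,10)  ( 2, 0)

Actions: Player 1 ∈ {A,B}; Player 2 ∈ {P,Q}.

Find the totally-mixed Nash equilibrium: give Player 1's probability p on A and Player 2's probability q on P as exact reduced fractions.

(p,q) = (5/7, 3/4)

P1 indiff ⇒ q·2+(1-q)·5 = q·3+(1-q)·2 ⇒ q(-1) = (1-q)(-3) ⇒ q = 3/4
P2 indiff ⇒ p·0+(1-p)·10 = p·4+(1-p)·0 ⇒ p(-4) = (1-p)(-10) ⇒ p = 5/7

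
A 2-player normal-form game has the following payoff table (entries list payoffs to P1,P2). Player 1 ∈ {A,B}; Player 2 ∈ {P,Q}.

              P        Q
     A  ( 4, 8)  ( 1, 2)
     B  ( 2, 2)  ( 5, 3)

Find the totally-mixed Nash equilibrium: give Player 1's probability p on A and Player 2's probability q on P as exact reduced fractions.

P1 indiff ⇒ q·4+(1-q)·1 = q·2+(1-q)·5 ⇒ q(2) = (1-q)(4) ⇒ q = 2/3
P2 indiff ⇒ p·8+(1-p)·2 = p·2+(1-p)·3 ⇒ p(6) = (1-p)(1) ⇒ p = 1/7

p=1/7, q=2/3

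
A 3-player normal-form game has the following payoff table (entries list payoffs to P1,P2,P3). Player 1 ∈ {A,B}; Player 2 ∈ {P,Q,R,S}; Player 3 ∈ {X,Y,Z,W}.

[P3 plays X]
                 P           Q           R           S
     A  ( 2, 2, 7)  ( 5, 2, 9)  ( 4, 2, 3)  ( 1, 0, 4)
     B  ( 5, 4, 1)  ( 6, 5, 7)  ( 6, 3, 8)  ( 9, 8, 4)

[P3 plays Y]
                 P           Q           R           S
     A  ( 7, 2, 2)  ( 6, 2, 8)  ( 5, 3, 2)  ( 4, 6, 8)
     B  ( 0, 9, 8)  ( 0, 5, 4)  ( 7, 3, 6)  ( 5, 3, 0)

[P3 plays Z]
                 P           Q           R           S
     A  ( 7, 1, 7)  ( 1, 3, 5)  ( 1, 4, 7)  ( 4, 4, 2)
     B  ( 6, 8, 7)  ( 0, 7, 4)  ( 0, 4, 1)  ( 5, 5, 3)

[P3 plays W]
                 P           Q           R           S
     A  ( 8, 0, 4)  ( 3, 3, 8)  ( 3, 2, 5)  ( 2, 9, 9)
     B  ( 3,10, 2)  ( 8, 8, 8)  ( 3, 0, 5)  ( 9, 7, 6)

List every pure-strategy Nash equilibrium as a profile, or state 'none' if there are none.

(A,P,X): not NE [P1→B gives 5>2]
(A,P,Y): not NE [P2→S gives 6>2; P3→Z gives 7>2]
(A,P,Z): not NE [P2→S gives 4>1]
(A,P,W): not NE [P2→S gives 9>0; P3→Z gives 7>4]
(A,Q,X): not NE [P1→B gives 6>5]
(A,Q,Y): not NE [P2→S gives 6>2; P3→X gives 9>8]
(A,Q,Z): not NE [P2→S gives 4>3; P3→X gives 9>5]
(A,Q,W): not NE [P1→B gives 8>3; P2→S gives 9>3; P3→X gives 9>8]
(A,R,X): not NE [P1→B gives 6>4; P3→Z gives 7>3]
(A,R,Y): not NE [P1→B gives 7>5; P2→S gives 6>3; P3→Z gives 7>2]
(A,R,Z): NE
(A,R,W): not NE [P2→S gives 9>2; P3→Z gives 7>5]
(A,S,X): not NE [P1→B gives 9>1; P2→R gives 2>0; P3→W gives 9>4]
(A,S,Y): not NE [P1→B gives 5>4; P3→W gives 9>8]
(A,S,Z): not NE [P1→B gives 5>4; P3→W gives 9>2]
(A,S,W): not NE [P1→B gives 9>2]
(B,P,X): not NE [P2→S gives 8>4; P3→Y gives 8>1]
(B,P,Y): not NE [P1→A gives 7>0]
(B,P,Z): not NE [P1→A gives 7>6; P3→Y gives 8>7]
(B,P,W): not NE [P1→A gives 8>3; P3→Y gives 8>2]
(B,Q,X): not NE [P2→S gives 8>5; P3→W gives 8>7]
(B,Q,Y): not NE [P1→A gives 6>0; P2→P gives 9>5; P3→W gives 8>4]
(B,Q,Z): not NE [P1→A gives 1>0; P2→P gives 8>7; P3→W gives 8>4]
(B,Q,W): not NE [P2→P gives 10>8]
(B,R,X): not NE [P2→S gives 8>3]
(B,R,Y): not NE [P2→P gives 9>3; P3→X gives 8>6]
(B,R,Z): not NE [P1→A gives 1>0; P2→P gives 8>4; P3→X gives 8>1]
(B,R,W): not NE [P2→P gives 10>0; P3→X gives 8>5]
(B,S,X): not NE [P3→W gives 6>4]
(B,S,Y): not NE [P2→P gives 9>3; P3→W gives 6>0]
(B,S,Z): not NE [P2→P gives 8>5; P3→W gives 6>3]
(B,S,W): not NE [P2→P gives 10>7]

PSNE = {(A,R,Z)}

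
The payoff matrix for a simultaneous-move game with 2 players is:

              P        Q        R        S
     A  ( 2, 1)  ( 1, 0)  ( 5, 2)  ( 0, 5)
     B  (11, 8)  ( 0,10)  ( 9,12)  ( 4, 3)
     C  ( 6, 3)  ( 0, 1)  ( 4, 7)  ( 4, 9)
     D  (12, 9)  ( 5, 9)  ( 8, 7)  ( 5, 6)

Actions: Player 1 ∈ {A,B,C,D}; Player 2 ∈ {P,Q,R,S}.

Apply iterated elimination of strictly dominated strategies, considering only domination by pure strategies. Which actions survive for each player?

IESDS → P1:{B,D} P2:{P,Q,R}

P1 drop A (D beats it: P:12>2 Q:5>1 R:8>5 S:5>0)
P1 drop C (D beats it: P:12>6 Q:5>0 R:8>4 S:5>4)
P2 drop S (P beats it: B:8>3 D:9>6)
P1→{B,D} P2→{P,Q,R}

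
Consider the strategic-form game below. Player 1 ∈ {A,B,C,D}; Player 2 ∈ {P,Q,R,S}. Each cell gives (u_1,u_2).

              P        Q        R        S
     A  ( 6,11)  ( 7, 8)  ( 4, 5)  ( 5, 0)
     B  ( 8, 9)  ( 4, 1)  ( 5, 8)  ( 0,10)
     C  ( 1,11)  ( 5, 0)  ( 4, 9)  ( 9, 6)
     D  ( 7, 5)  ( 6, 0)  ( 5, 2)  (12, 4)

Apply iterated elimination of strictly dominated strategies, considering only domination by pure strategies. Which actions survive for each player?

Survivors P1:{B,D} P2:{P,S}

P1 drop C (D beats it: P:7>1 Q:6>5 R:5>4 S:12>9)
P2 drop Q (P beats it: A:11>8 B:9>1 D:5>0)
P1 drop A (D beats it: P:7>6 R:5>4 S:12>5)
P2 drop R (P beats it: B:9>8 D:5>2)
P1→{B,D} P2→{P,S}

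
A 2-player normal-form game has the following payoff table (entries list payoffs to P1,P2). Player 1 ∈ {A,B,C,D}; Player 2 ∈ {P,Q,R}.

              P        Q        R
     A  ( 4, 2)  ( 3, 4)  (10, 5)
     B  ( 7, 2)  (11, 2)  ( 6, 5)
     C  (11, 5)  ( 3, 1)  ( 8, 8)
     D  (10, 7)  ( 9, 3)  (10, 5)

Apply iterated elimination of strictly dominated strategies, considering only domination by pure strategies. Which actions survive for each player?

P2 drop Q (R beats it: A:5>4 B:5>2 C:8>1 D:5>3)
P1 drop B (C beats it: P:11>7 R:8>6)
P1→{A,C,D} P2→{P,R}

IESDS → P1:{A,C,D} P2:{P,R}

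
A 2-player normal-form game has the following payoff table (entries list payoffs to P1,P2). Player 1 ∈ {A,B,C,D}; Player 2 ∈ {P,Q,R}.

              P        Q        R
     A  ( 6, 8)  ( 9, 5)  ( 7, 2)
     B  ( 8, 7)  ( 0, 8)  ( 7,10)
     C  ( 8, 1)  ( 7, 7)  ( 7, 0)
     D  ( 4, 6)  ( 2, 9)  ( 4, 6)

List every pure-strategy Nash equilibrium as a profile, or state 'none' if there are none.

(A,P): not NE [P1→C gives 8>6]
(A,Q): not NE [P2→P gives 8>5]
(A,R): not NE [P2→P gives 8>2]
(B,P): not NE [P2→R gives 10>7]
(B,Q): not NE [P1→A gives 9>0; P2→R gives 10>8]
(B,R): NE
(C,P): not NE [P2→Q gives 7>1]
(C,Q): not NE [P1→A gives 9>7]
(C,R): not NE [P2→Q gives 7>0]
(D,P): not NE [P1→C gives 8>4; P2→Q gives 9>6]
(D,Q): not NE [P1→A gives 9>2]
(D,R): not NE [P1→C gives 7>4; P2→Q gives 9>6]

PSNE = {(B,R)}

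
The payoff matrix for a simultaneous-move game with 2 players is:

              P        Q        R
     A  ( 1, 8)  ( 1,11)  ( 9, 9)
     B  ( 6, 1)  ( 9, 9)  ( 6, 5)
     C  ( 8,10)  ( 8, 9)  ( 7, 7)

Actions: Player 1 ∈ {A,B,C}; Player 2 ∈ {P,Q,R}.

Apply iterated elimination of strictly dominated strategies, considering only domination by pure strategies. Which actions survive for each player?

P2 drop R (Q beats it: A:11>9 B:9>5 C:9>7)
P1 drop A (B beats it: P:6>1 Q:9>1)
P1→{B,C} P2→{P,Q}

Remaining: P1:{B,C} P2:{P,Q}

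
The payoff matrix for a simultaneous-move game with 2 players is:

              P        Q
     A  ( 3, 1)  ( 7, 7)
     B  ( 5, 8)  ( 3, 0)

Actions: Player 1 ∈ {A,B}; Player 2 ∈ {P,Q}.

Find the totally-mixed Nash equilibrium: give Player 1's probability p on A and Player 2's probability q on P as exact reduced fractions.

(p,q) = (4/7, 2/3)

P1 indiff ⇒ q·3+(1-q)·7 = q·5+(1-q)·3 ⇒ q(-2) = (1-q)(-4) ⇒ q = 2/3
P2 indiff ⇒ p·1+(1-p)·8 = p·7+(1-p)·0 ⇒ p(-6) = (1-p)(-8) ⇒ p = 4/7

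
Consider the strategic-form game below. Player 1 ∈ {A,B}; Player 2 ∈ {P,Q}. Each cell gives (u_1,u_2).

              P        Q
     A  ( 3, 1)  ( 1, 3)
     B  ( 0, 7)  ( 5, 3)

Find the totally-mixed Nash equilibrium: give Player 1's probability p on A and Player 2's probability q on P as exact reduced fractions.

P1 mixes 2/3 on A; P2 mixes 4/7 on P

P1 indiff ⇒ q·3+(1-q)·1 = q·0+(1-q)·5 ⇒ q(3) = (1-q)(4) ⇒ q = 4/7
P2 indiff ⇒ p·1+(1-p)·7 = p·3+(1-p)·3 ⇒ p(-2) = (1-p)(-4) ⇒ p = 2/3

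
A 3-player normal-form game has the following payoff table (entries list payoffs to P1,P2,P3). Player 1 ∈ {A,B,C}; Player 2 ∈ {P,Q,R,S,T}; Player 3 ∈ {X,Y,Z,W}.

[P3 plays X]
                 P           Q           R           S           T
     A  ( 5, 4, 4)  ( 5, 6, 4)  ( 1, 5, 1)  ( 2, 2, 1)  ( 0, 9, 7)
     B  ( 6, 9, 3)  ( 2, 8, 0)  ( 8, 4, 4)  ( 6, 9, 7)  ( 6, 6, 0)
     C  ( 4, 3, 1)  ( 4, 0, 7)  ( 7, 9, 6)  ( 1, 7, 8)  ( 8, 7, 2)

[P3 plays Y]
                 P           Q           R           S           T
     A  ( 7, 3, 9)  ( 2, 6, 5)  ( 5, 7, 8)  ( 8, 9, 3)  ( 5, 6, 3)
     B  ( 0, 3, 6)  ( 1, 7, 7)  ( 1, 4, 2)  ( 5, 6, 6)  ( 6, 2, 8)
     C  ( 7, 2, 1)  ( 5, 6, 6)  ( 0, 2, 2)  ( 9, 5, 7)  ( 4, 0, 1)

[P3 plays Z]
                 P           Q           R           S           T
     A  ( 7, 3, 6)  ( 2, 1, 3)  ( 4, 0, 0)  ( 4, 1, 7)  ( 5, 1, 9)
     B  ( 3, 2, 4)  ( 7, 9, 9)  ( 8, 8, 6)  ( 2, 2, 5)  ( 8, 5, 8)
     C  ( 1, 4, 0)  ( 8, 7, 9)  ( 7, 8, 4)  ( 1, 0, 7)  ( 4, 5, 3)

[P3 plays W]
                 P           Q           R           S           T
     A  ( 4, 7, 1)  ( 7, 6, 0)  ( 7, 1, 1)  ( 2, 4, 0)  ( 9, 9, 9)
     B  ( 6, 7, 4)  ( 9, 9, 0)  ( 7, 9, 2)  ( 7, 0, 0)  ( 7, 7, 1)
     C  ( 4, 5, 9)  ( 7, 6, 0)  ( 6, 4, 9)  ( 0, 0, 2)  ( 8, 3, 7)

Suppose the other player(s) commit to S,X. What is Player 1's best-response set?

P1 best: {B}

u_1(A vs S,X) = 2
u_1(B vs S,X) = 6
u_1(C vs S,X) = 1
max payoff 6 at {B}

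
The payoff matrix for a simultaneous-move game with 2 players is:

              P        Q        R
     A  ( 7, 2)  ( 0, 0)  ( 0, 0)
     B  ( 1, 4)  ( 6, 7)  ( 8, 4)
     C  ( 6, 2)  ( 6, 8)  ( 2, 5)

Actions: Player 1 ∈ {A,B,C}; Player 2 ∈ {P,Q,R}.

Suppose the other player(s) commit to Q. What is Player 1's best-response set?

BR_1 = {B,C}

u_1(A vs Q) = 0
u_1(B vs Q) = 6
u_1(C vs Q) = 6
max payoff 6 at {B,C}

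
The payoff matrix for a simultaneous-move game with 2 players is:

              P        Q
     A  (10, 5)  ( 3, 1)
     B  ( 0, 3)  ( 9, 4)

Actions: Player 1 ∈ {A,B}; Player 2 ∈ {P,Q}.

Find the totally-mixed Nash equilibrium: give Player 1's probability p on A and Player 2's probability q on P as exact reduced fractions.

(p,q) = (1/5, 3/8)

P1 indiff ⇒ q·10+(1-q)·3 = q·0+(1-q)·9 ⇒ q(10) = (1-q)(6) ⇒ q = 3/8
P2 indiff ⇒ p·5+(1-p)·3 = p·1+(1-p)·4 ⇒ p(4) = (1-p)(1) ⇒ p = 1/5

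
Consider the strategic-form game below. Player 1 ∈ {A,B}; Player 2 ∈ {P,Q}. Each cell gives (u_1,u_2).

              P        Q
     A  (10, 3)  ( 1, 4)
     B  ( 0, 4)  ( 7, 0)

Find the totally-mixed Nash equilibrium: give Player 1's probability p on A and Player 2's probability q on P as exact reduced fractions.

p=4/5, q=3/8

P1 indiff ⇒ q·10+(1-q)·1 = q·0+(1-q)·7 ⇒ q(10) = (1-q)(6) ⇒ q = 3/8
P2 indiff ⇒ p·3+(1-p)·4 = p·4+(1-p)·0 ⇒ p(-1) = (1-p)(-4) ⇒ p = 4/5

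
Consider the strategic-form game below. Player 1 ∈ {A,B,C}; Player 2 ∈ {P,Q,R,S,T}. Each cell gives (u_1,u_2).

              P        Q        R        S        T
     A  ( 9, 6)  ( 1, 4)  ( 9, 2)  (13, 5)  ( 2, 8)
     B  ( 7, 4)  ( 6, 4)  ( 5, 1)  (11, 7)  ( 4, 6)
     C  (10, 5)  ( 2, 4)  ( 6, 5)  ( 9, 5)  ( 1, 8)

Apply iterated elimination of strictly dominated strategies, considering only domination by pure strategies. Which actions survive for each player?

P2 drop P (T beats it: A:8>6 B:6>4 C:8>5)
P2 drop Q (S beats it: A:5>4 B:7>4 C:5>4)
P1 drop C (A beats it: R:9>6 S:13>9 T:2>1)
P2 drop R (S beats it: A:5>2 B:7>1)
P1→{A,B} P2→{S,T}

Remaining: P1:{A,B} P2:{S,T}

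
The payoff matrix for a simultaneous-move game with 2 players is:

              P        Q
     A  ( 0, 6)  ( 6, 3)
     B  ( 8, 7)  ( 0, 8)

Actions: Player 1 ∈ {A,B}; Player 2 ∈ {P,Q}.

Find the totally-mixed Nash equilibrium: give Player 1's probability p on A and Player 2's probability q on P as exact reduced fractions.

(p,q) = (1/4, 3/7)

P1 indiff ⇒ q·0+(1-q)·6 = q·8+(1-q)·0 ⇒ q(-8) = (1-q)(-6) ⇒ q = 3/7
P2 indiff ⇒ p·6+(1-p)·7 = p·3+(1-p)·8 ⇒ p(3) = (1-p)(1) ⇒ p = 1/4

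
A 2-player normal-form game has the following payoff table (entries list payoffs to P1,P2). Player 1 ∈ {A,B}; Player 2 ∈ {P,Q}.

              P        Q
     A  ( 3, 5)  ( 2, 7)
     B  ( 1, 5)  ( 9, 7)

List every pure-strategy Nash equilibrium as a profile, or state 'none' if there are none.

PSNE = {(B,Q)}

(A,P): not NE [P2→Q gives 7>5]
(A,Q): not NE [P1→B gives 9>2]
(B,P): not NE [P1→A gives 3>1; P2→Q gives 7>5]
(B,Q): NE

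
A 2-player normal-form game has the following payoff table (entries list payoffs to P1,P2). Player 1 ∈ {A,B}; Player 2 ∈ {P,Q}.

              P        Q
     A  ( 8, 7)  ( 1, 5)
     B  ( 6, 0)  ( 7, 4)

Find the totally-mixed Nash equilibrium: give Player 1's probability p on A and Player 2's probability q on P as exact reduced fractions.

P1 indiff ⇒ q·8+(1-q)·1 = q·6+(1-q)·7 ⇒ q(2) = (1-q)(6) ⇒ q = 3/4
P2 indiff ⇒ p·7+(1-p)·0 = p·5+(1-p)·4 ⇒ p(2) = (1-p)(4) ⇒ p = 2/3

p=2/3, q=3/4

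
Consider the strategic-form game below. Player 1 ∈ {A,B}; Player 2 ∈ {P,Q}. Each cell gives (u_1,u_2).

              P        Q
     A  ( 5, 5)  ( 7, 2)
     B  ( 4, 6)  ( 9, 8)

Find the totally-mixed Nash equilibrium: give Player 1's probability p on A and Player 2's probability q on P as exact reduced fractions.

P1 indiff ⇒ q·5+(1-q)·7 = q·4+(1-q)·9 ⇒ q(1) = (1-q)(2) ⇒ q = 2/3
P2 indiff ⇒ p·5+(1-p)·6 = p·2+(1-p)·8 ⇒ p(3) = (1-p)(2) ⇒ p = 2/5

p=2/5, q=2/3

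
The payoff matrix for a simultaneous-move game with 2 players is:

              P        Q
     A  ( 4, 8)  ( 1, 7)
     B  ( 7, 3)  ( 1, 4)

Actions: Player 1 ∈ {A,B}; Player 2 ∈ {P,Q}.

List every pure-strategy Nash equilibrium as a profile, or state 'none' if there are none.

(A,P): not NE [P1→B gives 7>4]
(A,Q): not NE [P2→P gives 8>7]
(B,P): not NE [P2→Q gives 4>3]
(B,Q): NE

Nash profiles: (B,Q)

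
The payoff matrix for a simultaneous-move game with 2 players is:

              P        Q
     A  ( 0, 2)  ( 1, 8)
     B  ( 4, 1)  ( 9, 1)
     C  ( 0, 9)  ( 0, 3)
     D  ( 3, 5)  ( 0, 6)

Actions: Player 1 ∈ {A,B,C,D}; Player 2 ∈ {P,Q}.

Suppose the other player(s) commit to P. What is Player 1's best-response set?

u_1(A vs P) = 0
u_1(B vs P) = 4
u_1(C vs P) = 0
u_1(D vs P) = 3
max payoff 4 at {B}

BR_1 = {B}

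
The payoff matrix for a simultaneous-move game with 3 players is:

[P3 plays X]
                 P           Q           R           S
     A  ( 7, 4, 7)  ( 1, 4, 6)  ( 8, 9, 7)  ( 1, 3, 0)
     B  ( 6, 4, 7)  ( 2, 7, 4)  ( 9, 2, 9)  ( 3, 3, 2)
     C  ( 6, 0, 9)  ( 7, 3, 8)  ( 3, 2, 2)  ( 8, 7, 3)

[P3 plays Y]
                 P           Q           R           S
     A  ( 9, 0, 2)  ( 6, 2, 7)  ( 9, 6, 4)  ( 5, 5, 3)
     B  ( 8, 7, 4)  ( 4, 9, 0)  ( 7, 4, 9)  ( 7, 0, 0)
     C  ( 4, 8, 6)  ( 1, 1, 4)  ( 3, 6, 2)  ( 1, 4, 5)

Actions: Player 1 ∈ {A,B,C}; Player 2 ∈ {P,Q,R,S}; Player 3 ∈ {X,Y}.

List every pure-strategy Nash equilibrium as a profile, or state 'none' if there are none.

PSNE: ∅

(A,P,X): not NE [P2→R gives 9>4]
(A,P,Y): not NE [P2→R gives 6>0; P3→X gives 7>2]
(A,Q,X): not NE [P1→C gives 7>1; P2→R gives 9>4; P3→Y gives 7>6]
(A,Q,Y): not NE [P2→R gives 6>2]
(A,R,X): not NE [P1→B gives 9>8]
(A,R,Y): not NE [P3→X gives 7>4]
(A,S,X): not NE [P1→C gives 8>1; P2→R gives 9>3; P3→Y gives 3>0]
(A,S,Y): not NE [P1→B gives 7>5; P2→R gives 6>5]
(B,P,X): not NE [P1→A gives 7>6; P2→Q gives 7>4]
(B,P,Y): not NE [P1→A gives 9>8; P2→Q gives 9>7; P3→X gives 7>4]
(B,Q,X): not NE [P1→C gives 7>2]
(B,Q,Y): not NE [P1→A gives 6>4; P3→X gives 4>0]
(B,R,X): not NE [P2→Q gives 7>2]
(B,R,Y): not NE [P1→A gives 9>7; P2→Q gives 9>4]
(B,S,X): not NE [P1→C gives 8>3; P2→Q gives 7>3]
(B,S,Y): not NE [P2→Q gives 9>0; P3→X gives 2>0]
(C,P,X): not NE [P1→A gives 7>6; P2→S gives 7>0]
(C,P,Y): not NE [P1→A gives 9>4; P3→X gives 9>6]
(C,Q,X): not NE [P2→S gives 7>3]
(C,Q,Y): not NE [P1→A gives 6>1; P2→P gives 8>1; P3→X gives 8>4]
(C,R,X): not NE [P1→B gives 9>3; P2→S gives 7>2]
(C,R,Y): not NE [P1→A gives 9>3; P2→P gives 8>6]
(C,S,X): not NE [P3→Y gives 5>3]
(C,S,Y): not NE [P1→B gives 7>1; P2→P gives 8>4]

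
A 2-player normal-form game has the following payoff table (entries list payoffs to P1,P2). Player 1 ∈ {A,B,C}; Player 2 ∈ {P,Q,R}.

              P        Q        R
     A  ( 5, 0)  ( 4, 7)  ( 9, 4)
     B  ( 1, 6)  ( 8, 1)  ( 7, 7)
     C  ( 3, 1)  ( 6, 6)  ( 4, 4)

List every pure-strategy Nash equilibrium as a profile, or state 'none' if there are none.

(A,P): not NE [P2→Q gives 7>0]
(A,Q): not NE [P1→B gives 8>4]
(A,R): not NE [P2→Q gives 7>4]
(B,P): not NE [P1→A gives 5>1; P2→R gives 7>6]
(B,Q): not NE [P2→R gives 7>1]
(B,R): not NE [P1→A gives 9>7]
(C,P): not NE [P1→A gives 5>3; P2→Q gives 6>1]
(C,Q): not NE [P1→B gives 8>6]
(C,R): not NE [P1→A gives 9>4; P2→Q gives 6>4]

Equilibria: none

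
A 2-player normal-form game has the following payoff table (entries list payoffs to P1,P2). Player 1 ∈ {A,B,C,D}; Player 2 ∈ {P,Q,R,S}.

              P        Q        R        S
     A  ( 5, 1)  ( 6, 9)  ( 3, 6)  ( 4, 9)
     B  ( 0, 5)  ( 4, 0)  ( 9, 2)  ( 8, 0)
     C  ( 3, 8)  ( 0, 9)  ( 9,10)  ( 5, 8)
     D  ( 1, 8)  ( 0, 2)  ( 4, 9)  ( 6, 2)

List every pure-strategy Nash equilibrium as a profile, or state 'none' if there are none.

Nash profiles: (A,Q), (C,R)

(A,P): not NE [P2→S gives 9>1]
(A,Q): NE
(A,R): not NE [P1→C gives 9>3; P2→S gives 9>6]
(A,S): not NE [P1→B gives 8>4]
(B,P): not NE [P1→A gives 5>0]
(B,Q): not NE [P1→A gives 6>4; P2→P gives 5>0]
(B,R): not NE [P2→P gives 5>2]
(B,S): not NE [P2→P gives 5>0]
(C,P): not NE [P1→A gives 5>3; P2→R gives 10>8]
(C,Q): not NE [P1→A gives 6>0; P2→R gives 10>9]
(C,R): NE
(C,S): not NE [P1→B gives 8>5; P2→R gives 10>8]
(D,P): not NE [P1→A gives 5>1; P2→R gives 9>8]
(D,Q): not NE [P1→A gives 6>0; P2→R gives 9>2]
(D,R): not NE [P1→C gives 9>4]
(D,S): not NE [P1→B gives 8>6; P2→R gives 9>2]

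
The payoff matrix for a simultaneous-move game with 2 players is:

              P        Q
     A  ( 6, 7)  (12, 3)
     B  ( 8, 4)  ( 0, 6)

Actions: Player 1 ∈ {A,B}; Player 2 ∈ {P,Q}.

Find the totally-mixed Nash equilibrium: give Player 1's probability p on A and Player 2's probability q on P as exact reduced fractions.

P1 mixes 1/3 on A; P2 mixes 6/7 on P

P1 indiff ⇒ q·6+(1-q)·12 = q·8+(1-q)·0 ⇒ q(-2) = (1-q)(-12) ⇒ q = 6/7
P2 indiff ⇒ p·7+(1-p)·4 = p·3+(1-p)·6 ⇒ p(4) = (1-p)(2) ⇒ p = 1/3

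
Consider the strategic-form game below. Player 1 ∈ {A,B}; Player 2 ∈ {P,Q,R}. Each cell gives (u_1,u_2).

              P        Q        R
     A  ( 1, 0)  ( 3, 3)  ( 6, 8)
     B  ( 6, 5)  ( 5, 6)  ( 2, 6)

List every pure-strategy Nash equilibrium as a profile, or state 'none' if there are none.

(A,P): not NE [P1→B gives 6>1; P2→R gives 8>0]
(A,Q): not NE [P1→B gives 5>3; P2→R gives 8>3]
(A,R): NE
(B,P): not NE [P2→R gives 6>5]
(B,Q): NE
(B,R): not NE [P1→A gives 6>2]

Nash profiles: (A,R), (B,Q)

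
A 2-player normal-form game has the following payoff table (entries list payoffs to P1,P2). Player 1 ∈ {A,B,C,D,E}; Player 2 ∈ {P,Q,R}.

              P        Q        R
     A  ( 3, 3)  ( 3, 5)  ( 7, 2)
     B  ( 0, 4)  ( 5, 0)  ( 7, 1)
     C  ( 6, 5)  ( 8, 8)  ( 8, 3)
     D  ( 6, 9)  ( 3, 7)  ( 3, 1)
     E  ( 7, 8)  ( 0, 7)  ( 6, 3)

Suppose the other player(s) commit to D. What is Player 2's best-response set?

u_2(P vs D) = 9
u_2(Q vs D) = 7
u_2(R vs D) = 1
max payoff 9 at {P}

argmax u_2 = {P}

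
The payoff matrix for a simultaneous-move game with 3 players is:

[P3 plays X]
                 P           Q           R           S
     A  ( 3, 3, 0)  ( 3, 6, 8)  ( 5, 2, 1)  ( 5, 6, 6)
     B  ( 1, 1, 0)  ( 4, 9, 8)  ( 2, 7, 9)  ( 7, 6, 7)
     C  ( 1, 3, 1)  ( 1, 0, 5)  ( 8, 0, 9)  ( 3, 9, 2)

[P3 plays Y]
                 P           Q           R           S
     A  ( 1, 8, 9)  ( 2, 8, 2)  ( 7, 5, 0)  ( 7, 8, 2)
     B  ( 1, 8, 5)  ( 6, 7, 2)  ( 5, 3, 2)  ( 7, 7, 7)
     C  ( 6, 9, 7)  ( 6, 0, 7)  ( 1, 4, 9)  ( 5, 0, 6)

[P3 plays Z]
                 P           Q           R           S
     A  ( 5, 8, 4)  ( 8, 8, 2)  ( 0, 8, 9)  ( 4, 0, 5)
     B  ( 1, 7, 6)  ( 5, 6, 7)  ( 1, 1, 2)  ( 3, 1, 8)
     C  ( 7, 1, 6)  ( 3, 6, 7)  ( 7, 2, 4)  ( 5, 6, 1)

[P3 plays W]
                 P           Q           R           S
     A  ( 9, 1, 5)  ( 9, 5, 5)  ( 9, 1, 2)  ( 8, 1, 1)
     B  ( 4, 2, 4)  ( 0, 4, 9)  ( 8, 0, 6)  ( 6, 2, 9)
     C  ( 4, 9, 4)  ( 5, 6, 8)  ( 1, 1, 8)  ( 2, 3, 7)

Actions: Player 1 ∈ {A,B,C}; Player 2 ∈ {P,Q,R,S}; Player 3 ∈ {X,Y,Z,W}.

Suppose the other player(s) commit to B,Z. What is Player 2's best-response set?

u_2(P vs B,Z) = 7
u_2(Q vs B,Z) = 6
u_2(R vs B,Z) = 1
u_2(S vs B,Z) = 1
max payoff 7 at {P}

BR_2 = {P}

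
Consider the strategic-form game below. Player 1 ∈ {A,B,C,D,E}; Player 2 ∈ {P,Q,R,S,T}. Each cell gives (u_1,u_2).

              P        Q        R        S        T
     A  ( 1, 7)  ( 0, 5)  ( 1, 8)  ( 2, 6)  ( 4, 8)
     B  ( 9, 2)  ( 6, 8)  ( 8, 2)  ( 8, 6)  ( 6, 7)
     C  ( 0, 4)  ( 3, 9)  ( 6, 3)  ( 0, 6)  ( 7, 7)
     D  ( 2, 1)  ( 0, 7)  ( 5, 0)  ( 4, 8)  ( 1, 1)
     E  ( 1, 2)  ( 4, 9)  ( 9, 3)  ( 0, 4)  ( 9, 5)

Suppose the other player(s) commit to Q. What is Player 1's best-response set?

u_1(A vs Q) = 0
u_1(B vs Q) = 6
u_1(C vs Q) = 3
u_1(D vs Q) = 0
u_1(E vs Q) = 4
max payoff 6 at {B}

argmax u_1 = {B}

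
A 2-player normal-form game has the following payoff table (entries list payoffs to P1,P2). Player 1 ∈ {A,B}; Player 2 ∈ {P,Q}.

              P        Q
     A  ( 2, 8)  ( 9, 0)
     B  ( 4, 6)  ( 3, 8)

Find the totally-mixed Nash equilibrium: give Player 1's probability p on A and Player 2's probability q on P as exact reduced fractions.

P1 indiff ⇒ q·2+(1-q)·9 = q·4+(1-q)·3 ⇒ q(-2) = (1-q)(-6) ⇒ q = 3/4
P2 indiff ⇒ p·8+(1-p)·6 = p·0+(1-p)·8 ⇒ p(8) = (1-p)(2) ⇒ p = 1/5

P1 mixes 1/5 on A; P2 mixes 3/4 on P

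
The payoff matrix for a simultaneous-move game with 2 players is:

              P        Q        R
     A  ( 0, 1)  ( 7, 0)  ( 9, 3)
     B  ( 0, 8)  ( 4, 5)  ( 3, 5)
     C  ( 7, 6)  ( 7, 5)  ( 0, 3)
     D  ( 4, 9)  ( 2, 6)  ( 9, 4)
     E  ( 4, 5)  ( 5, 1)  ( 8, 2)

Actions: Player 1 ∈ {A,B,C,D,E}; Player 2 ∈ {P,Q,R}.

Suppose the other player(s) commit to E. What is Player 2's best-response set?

argmax u_2 = {P}

u_2(P vs E) = 5
u_2(Q vs E) = 1
u_2(R vs E) = 2
max payoff 5 at {P}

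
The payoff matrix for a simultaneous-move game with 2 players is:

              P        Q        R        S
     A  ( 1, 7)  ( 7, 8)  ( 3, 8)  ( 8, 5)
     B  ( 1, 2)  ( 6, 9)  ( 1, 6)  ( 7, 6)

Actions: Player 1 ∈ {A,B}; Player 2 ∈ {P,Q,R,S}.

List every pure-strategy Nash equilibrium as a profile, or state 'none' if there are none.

PSNE = {(A,Q), (A,R)}

(A,P): not NE [P2→R gives 8>7]
(A,Q): NE
(A,R): NE
(A,S): not NE [P2→R gives 8>5]
(B,P): not NE [P2→Q gives 9>2]
(B,Q): not NE [P1→A gives 7>6]
(B,R): not NE [P1→A gives 3>1; P2→Q gives 9>6]
(B,S): not NE [P1→A gives 8>7; P2→Q gives 9>6]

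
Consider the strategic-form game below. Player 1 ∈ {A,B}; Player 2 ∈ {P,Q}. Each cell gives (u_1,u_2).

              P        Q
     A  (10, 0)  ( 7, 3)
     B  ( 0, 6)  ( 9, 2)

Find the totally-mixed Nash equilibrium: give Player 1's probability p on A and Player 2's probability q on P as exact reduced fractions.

p=4/7, q=1/6

P1 indiff ⇒ q·10+(1-q)·7 = q·0+(1-q)·9 ⇒ q(10) = (1-q)(2) ⇒ q = 1/6
P2 indiff ⇒ p·0+(1-p)·6 = p·3+(1-p)·2 ⇒ p(-3) = (1-p)(-4) ⇒ p = 4/7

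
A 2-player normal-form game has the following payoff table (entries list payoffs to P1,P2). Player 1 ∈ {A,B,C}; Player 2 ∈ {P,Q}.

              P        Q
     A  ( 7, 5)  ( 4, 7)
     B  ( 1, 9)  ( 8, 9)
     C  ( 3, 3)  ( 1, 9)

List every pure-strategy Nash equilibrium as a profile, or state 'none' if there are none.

(A,P): not NE [P2→Q gives 7>5]
(A,Q): not NE [P1→B gives 8>4]
(B,P): not NE [P1→A gives 7>1]
(B,Q): NE
(C,P): not NE [P1→A gives 7>3; P2→Q gives 9>3]
(C,Q): not NE [P1→B gives 8>1]

Nash profiles: (B,Q)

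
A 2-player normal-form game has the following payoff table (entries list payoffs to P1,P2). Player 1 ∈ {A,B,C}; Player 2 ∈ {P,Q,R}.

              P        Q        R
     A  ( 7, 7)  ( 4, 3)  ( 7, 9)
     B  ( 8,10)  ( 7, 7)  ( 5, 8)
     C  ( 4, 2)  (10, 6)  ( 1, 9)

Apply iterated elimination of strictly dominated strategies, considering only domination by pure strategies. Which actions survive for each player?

P2 drop Q (R beats it: A:9>3 B:8>7 C:9>6)
P1 drop C (A beats it: P:7>4 R:7>1)
P1→{A,B} P2→{P,R}

Remaining: P1:{A,B} P2:{P,R}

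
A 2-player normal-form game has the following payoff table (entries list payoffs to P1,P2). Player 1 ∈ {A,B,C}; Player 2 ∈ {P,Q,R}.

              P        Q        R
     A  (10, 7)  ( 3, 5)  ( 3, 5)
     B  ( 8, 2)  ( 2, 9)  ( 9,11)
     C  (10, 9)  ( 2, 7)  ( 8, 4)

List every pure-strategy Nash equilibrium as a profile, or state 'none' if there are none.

Nash profiles: (A,P), (B,R), (C,P)

(A,P): NE
(A,Q): not NE [P2→P gives 7>5]
(A,R): not NE [P1→B gives 9>3; P2→P gives 7>5]
(B,P): not NE [P1→C gives 10>8; P2→R gives 11>2]
(B,Q): not NE [P1→A gives 3>2; P2→R gives 11>9]
(B,R): NE
(C,P): NE
(C,Q): not NE [P1→A gives 3>2; P2→P gives 9>7]
(C,R): not NE [P1→B gives 9>8; P2→P gives 9>4]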